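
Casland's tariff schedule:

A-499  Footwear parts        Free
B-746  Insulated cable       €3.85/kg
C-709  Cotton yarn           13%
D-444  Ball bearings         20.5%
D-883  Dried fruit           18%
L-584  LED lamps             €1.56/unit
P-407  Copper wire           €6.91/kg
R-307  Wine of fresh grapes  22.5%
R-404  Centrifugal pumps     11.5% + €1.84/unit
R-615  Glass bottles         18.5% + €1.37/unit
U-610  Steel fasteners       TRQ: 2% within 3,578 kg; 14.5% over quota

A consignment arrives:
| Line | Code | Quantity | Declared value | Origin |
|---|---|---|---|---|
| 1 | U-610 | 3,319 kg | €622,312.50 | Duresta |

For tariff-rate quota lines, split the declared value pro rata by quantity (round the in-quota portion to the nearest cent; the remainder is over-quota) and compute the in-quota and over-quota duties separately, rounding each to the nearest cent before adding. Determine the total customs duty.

€12,446.25

Line 1 (U-610, Duresta, 3,319 kg, €622,312.50):
Code U-610 is under a tariff-rate quota (threshold 3,578 kg). Quantity 3,319 kg is within the quota, so the in-quota rate 2% applies to the full value.
Duty = €622,312.50 × 2% = €12,446.25.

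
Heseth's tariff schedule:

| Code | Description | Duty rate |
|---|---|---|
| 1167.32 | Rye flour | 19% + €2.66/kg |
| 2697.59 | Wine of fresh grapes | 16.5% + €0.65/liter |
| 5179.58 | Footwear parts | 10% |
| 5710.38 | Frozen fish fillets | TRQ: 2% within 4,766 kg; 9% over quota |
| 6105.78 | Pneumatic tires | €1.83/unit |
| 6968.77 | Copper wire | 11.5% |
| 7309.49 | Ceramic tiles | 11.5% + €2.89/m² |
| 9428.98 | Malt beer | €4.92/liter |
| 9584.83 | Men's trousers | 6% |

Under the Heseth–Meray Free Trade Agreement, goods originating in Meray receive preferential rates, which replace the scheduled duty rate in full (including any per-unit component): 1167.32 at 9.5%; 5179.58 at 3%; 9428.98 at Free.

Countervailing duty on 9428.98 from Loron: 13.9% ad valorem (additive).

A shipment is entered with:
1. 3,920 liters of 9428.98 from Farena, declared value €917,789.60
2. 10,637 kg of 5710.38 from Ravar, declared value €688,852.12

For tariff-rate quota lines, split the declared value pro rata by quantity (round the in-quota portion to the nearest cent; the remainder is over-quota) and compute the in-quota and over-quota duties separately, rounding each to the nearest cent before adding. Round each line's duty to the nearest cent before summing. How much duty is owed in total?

€59,677.86

Line 1 (9428.98, Farena, 3,920 liters, €917,789.60):
Base rate for 9428.98 is €4.92/liter.
9428.98 has an FTA preferential rate, but origin Farena is not Meray; base rate stands.
The additional-duty order on 9428.98 targets Loron, not Farena; it does not apply.
Duty = 3,920 × €4.92 = €19,286.40.
Line 2 (5710.38, Ravar, 10,637 kg, €688,852.12):
Code 5710.38 is under a tariff-rate quota (threshold 4,766 kg). In-quota: 4,766 kg at 2%; over-quota: 5,871 kg at 9%.
Pro-rata value split: in-quota = €688,852.12 × 4,766/10,637 = €308,646.16; over-quota = €688,852.12 − €308,646.16 = €380,205.96.
In-quota duty = €308,646.16 × 2% = €6,172.92. Over-quota duty = €380,205.96 × 9% = €34,218.54.
Line duty = €6,172.92 + €34,218.54 = €40,391.46.
Total = €19,286.40 + €40,391.46 = €59,677.86.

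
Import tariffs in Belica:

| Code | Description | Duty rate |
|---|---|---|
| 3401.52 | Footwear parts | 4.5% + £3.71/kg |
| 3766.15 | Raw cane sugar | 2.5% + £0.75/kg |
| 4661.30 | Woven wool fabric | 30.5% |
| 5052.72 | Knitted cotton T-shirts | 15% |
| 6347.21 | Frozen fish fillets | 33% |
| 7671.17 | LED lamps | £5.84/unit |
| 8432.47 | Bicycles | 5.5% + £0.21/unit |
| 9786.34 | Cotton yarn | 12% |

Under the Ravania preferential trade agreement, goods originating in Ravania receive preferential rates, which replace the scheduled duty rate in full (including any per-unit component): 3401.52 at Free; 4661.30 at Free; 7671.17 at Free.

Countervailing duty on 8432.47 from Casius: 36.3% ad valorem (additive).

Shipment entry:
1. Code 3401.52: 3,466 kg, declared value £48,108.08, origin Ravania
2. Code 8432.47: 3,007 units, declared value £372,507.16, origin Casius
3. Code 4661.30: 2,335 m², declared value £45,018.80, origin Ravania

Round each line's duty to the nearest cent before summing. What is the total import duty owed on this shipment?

£156,339.46

Line 1 (3401.52, Ravania, 3,466 kg, £48,108.08):
Base rate for 3401.52 is 4.5% + £3.71/kg.
Origin Ravania qualifies under the Belica–Ravania agreement and 3401.52 is covered: preferential rate Free applies instead.
Duty = £48,108.08 × 0% = £0.00.
Line 2 (8432.47, Casius, 3,007 units, £372,507.16):
Base rate for 8432.47 is 5.5% + £0.21/unit.
Additional duty on 8432.47 from Casius: +36.3%. Applied ad valorem rate: 5.5% + 36.3% = 41.8%.
Duty = £372,507.16 × 41.8% + 3,007 × £0.21 = £156,339.46.
Line 3 (4661.30, Ravania, 2,335 m², £45,018.80):
Base rate for 4661.30 is 30.5%.
Origin Ravania qualifies under the Belica–Ravania agreement and 4661.30 is covered: preferential rate Free applies instead.
Duty = £45,018.80 × 0% = £0.00.
Total = £0.00 + £156,339.46 + £0.00 = £156,339.46.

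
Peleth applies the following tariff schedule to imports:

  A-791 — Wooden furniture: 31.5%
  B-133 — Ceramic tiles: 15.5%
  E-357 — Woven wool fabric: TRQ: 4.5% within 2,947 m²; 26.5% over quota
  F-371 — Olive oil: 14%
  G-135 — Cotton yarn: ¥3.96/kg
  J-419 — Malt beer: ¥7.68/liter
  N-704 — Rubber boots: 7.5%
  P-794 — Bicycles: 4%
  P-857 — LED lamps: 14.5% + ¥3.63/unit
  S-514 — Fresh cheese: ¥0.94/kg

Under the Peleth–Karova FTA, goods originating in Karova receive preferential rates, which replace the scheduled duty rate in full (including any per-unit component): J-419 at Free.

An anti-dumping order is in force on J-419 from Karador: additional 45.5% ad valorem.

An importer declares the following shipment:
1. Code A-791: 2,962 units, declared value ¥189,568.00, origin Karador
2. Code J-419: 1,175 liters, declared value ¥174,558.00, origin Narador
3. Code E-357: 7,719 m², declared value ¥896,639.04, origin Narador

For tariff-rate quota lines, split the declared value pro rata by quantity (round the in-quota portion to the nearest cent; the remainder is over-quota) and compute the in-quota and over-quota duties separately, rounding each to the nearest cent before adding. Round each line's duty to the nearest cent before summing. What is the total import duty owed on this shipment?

Line 1 (A-791, Karador, 2,962 units, ¥189,568.00):
Base rate for A-791 is 31.5%.
Duty = ¥189,568.00 × 31.5% = ¥59,713.92.
Line 2 (J-419, Narador, 1,175 liters, ¥174,558.00):
Base rate for J-419 is ¥7.68/liter.
J-419 has an FTA preferential rate, but origin Narador is not Karova; base rate stands.
The additional-duty order on J-419 targets Karador, not Narador; it does not apply.
Duty = 1,175 × ¥7.68 = ¥9,024.00.
Line 3 (E-357, Narador, 7,719 m², ¥896,639.04):
Code E-357 is under a tariff-rate quota (threshold 2,947 m²). In-quota: 2,947 m² at 4.5%; over-quota: 4,772 m² at 26.5%.
Pro-rata value split: in-quota = ¥896,639.04 × 2,947/7,719 = ¥342,323.52; over-quota = ¥896,639.04 − ¥342,323.52 = ¥554,315.52.
In-quota duty = ¥342,323.52 × 4.5% = ¥15,404.56. Over-quota duty = ¥554,315.52 × 26.5% = ¥146,893.61.
Line duty = ¥15,404.56 + ¥146,893.61 = ¥162,298.17.
Total = ¥59,713.92 + ¥9,024.00 + ¥162,298.17 = ¥231,036.09.

¥231,036.09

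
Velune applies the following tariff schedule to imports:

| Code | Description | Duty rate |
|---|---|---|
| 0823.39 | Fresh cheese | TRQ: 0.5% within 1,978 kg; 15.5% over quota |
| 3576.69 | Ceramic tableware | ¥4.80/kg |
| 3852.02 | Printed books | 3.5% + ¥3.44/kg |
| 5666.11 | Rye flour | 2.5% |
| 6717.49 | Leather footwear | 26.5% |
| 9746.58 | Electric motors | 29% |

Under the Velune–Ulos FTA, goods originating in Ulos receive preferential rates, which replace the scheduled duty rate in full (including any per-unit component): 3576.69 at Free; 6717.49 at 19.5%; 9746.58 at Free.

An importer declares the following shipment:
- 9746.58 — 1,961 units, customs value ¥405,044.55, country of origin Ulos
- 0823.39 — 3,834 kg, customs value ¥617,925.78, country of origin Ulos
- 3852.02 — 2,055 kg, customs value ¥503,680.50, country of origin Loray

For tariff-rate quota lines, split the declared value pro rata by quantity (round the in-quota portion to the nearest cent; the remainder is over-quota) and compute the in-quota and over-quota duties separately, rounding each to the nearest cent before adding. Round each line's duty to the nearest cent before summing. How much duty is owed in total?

Line 1 (9746.58, Ulos, 1,961 units, ¥405,044.55):
Base rate for 9746.58 is 29%.
Origin Ulos qualifies under the Velune–Ulos agreement and 9746.58 is covered: preferential rate Free applies instead.
Duty = ¥405,044.55 × 0% = ¥0.00.
Line 2 (0823.39, Ulos, 3,834 kg, ¥617,925.78):
Code 0823.39 is under a tariff-rate quota (threshold 1,978 kg). In-quota: 1,978 kg at 0.5%; over-quota: 1,856 kg at 15.5%.
Pro-rata value split: in-quota = ¥617,925.78 × 1,978/3,834 = ¥318,794.26; over-quota = ¥617,925.78 − ¥318,794.26 = ¥299,131.52.
In-quota duty = ¥318,794.26 × 0.5% = ¥1,593.97. Over-quota duty = ¥299,131.52 × 15.5% = ¥46,365.39.
Line duty = ¥1,593.97 + ¥46,365.39 = ¥47,959.36.
Line 3 (3852.02, Loray, 2,055 kg, ¥503,680.50):
Base rate for 3852.02 is 3.5% + ¥3.44/kg.
Duty = ¥503,680.50 × 3.5% + 2,055 × ¥3.44 = ¥24,698.02.
Total = ¥0.00 + ¥47,959.36 + ¥24,698.02 = ¥72,657.38.

¥72,657.38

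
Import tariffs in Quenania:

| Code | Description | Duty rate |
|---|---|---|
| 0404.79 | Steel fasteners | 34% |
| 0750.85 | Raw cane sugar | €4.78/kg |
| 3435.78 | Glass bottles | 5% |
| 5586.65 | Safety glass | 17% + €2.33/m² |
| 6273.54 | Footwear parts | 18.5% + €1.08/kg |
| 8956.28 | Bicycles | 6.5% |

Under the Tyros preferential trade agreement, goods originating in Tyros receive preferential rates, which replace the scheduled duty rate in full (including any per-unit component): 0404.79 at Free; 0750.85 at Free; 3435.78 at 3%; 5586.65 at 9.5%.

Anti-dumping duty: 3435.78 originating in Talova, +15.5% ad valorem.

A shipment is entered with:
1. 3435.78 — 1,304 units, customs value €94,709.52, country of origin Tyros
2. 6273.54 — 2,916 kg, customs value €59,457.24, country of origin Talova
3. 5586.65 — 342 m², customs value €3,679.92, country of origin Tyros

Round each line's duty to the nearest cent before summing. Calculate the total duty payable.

Line 1 (3435.78, Tyros, 1,304 units, €94,709.52):
Base rate for 3435.78 is 5%.
Origin Tyros qualifies under the Quenania–Tyros agreement and 3435.78 is covered: preferential rate 3% applies instead.
The additional-duty order on 3435.78 targets Talova, not Tyros; it does not apply.
Duty = €94,709.52 × 3% = €2,841.29.
Line 2 (6273.54, Talova, 2,916 kg, €59,457.24):
Base rate for 6273.54 is 18.5% + €1.08/kg.
Duty = €59,457.24 × 18.5% + 2,916 × €1.08 = €14,148.87.
Line 3 (5586.65, Tyros, 342 m², €3,679.92):
Base rate for 5586.65 is 17% + €2.33/m².
Origin Tyros qualifies under the Quenania–Tyros agreement and 5586.65 is covered: preferential rate 9.5% applies instead.
Duty = €3,679.92 × 9.5% = €349.59.
Total = €2,841.29 + €14,148.87 + €349.59 = €17,339.75.

€17,339.75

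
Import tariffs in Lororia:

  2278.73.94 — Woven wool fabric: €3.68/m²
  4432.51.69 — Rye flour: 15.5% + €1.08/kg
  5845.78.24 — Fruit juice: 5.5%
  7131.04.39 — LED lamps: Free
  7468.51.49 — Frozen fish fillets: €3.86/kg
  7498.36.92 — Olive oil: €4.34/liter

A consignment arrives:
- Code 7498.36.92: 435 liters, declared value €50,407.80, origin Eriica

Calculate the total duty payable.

€1,887.90

Line 1 (7498.36.92, Eriica, 435 liters, €50,407.80):
Base rate for 7498.36.92 is €4.34/liter.
Duty = 435 × €4.34 = €1,887.90.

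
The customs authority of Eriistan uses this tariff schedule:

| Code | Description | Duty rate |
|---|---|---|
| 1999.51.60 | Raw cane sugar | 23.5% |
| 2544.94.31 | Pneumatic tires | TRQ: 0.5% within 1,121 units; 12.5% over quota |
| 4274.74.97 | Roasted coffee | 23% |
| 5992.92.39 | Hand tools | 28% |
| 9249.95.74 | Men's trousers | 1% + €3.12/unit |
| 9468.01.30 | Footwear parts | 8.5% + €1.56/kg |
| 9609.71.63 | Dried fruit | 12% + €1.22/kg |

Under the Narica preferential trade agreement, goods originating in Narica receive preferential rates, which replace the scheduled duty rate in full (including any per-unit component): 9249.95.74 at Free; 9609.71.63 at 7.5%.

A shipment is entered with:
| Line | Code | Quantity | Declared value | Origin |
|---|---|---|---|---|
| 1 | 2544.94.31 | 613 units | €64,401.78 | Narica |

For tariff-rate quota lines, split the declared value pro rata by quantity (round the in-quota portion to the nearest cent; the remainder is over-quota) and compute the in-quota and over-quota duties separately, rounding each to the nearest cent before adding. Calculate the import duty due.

Line 1 (2544.94.31, Narica, 613 units, €64,401.78):
Code 2544.94.31 is under a tariff-rate quota (threshold 1,121 units). Quantity 613 units is within the quota, so the in-quota rate 0.5% applies to the full value.
Duty = €64,401.78 × 0.5% = €322.01.

€322.01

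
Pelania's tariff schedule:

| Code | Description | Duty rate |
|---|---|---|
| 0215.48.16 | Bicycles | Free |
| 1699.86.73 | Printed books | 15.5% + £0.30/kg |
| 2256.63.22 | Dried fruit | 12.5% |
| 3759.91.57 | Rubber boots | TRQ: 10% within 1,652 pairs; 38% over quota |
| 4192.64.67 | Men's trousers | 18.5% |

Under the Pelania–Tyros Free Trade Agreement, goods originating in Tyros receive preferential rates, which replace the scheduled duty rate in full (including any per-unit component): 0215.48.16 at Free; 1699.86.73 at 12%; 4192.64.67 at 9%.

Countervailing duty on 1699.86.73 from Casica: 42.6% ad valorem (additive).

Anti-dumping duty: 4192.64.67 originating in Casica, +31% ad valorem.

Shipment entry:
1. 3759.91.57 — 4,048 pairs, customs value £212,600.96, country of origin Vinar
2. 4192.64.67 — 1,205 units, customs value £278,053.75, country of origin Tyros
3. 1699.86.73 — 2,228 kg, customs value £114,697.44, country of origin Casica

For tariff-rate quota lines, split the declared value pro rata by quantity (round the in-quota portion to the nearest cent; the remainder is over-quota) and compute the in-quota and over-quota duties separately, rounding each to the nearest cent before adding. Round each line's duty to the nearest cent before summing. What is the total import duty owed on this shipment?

Line 1 (3759.91.57, Vinar, 4,048 pairs, £212,600.96):
Code 3759.91.57 is under a tariff-rate quota (threshold 1,652 pairs). In-quota: 1,652 pairs at 10%; over-quota: 2,396 pairs at 38%.
Pro-rata value split: in-quota = £212,600.96 × 1,652/4,048 = £86,763.04; over-quota = £212,600.96 − £86,763.04 = £125,837.92.
In-quota duty = £86,763.04 × 10% = £8,676.30. Over-quota duty = £125,837.92 × 38% = £47,818.41.
Line duty = £8,676.30 + £47,818.41 = £56,494.71.
Line 2 (4192.64.67, Tyros, 1,205 units, £278,053.75):
Base rate for 4192.64.67 is 18.5%.
Origin Tyros qualifies under the Pelania–Tyros agreement and 4192.64.67 is covered: preferential rate 9% applies instead.
The additional-duty order on 4192.64.67 targets Casica, not Tyros; it does not apply.
Duty = £278,053.75 × 9% = £25,024.84.
Line 3 (1699.86.73, Casica, 2,228 kg, £114,697.44):
Base rate for 1699.86.73 is 15.5% + £0.30/kg.
1699.86.73 has an FTA preferential rate, but origin Casica is not Tyros; base rate stands.
Additional duty on 1699.86.73 from Casica: +42.6%. Applied ad valorem rate: 15.5% + 42.6% = 58.1%.
Duty = £114,697.44 × 58.1% + 2,228 × £0.30 = £67,307.61.
Total = £56,494.71 + £25,024.84 + £67,307.61 = £148,827.16.

£148,827.16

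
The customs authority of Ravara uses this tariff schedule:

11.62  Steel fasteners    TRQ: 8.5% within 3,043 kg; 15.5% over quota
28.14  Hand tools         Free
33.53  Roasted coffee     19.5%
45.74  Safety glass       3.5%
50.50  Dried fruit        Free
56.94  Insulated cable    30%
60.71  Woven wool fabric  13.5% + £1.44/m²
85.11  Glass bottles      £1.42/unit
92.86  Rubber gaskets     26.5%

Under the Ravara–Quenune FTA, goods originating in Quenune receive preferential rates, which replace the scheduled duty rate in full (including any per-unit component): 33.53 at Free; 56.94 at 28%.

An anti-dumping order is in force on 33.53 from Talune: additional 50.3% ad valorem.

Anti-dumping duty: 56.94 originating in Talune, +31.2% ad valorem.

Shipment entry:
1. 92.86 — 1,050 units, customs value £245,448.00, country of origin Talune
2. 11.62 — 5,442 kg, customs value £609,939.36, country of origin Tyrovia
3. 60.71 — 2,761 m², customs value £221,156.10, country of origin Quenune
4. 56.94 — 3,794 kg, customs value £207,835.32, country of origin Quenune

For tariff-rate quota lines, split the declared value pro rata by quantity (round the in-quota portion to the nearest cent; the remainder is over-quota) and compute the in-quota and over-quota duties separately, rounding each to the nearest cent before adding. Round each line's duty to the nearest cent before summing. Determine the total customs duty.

Line 1 (92.86, Talune, 1,050 units, £245,448.00):
Base rate for 92.86 is 26.5%.
Duty = £245,448.00 × 26.5% = £65,043.72.
Line 2 (11.62, Tyrovia, 5,442 kg, £609,939.36):
Code 11.62 is under a tariff-rate quota (threshold 3,043 kg). In-quota: 3,043 kg at 8.5%; over-quota: 2,399 kg at 15.5%.
Pro-rata value split: in-quota = £609,939.36 × 3,043/5,442 = £341,059.44; over-quota = £609,939.36 − £341,059.44 = £268,879.92.
In-quota duty = £341,059.44 × 8.5% = £28,990.05. Over-quota duty = £268,879.92 × 15.5% = £41,676.39.
Line duty = £28,990.05 + £41,676.39 = £70,666.44.
Line 3 (60.71, Quenune, 2,761 m², £221,156.10):
Base rate for 60.71 is 13.5% + £1.44/m².
Origin Quenune is the FTA partner but 60.71 is not on the preference list; base rate stands.
Duty = £221,156.10 × 13.5% + 2,761 × £1.44 = £33,831.91.
Line 4 (56.94, Quenune, 3,794 kg, £207,835.32):
Base rate for 56.94 is 30%.
Origin Quenune qualifies under the Ravara–Quenune agreement and 56.94 is covered: preferential rate 28% applies instead.
The additional-duty order on 56.94 targets Talune, not Quenune; it does not apply.
Duty = £207,835.32 × 28% = £58,193.89.
Total = £65,043.72 + £70,666.44 + £33,831.91 + £58,193.89 = £227,735.96.

£227,735.96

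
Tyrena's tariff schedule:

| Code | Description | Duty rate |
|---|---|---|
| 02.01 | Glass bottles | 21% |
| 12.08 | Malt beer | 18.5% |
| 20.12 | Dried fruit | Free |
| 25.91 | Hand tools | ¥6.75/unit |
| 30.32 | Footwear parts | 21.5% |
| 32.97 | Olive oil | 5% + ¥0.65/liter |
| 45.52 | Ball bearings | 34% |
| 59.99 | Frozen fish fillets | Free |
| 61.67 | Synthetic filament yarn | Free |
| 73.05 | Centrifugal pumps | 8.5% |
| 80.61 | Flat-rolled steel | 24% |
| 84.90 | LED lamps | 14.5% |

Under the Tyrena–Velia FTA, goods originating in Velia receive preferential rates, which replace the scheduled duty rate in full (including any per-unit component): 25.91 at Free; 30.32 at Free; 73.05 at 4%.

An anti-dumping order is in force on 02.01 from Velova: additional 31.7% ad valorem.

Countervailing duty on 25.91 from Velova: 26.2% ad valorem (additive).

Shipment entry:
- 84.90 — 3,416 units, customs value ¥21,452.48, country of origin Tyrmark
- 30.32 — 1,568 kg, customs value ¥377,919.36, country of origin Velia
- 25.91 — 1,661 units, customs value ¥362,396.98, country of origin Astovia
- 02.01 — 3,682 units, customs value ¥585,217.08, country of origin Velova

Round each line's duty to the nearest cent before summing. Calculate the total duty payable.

¥322,731.76

Line 1 (84.90, Tyrmark, 3,416 units, ¥21,452.48):
Base rate for 84.90 is 14.5%.
Duty = ¥21,452.48 × 14.5% = ¥3,110.61.
Line 2 (30.32, Velia, 1,568 kg, ¥377,919.36):
Base rate for 30.32 is 21.5%.
Origin Velia qualifies under the Tyrena–Velia agreement and 30.32 is covered: preferential rate Free applies instead.
Duty = ¥377,919.36 × 0% = ¥0.00.
Line 3 (25.91, Astovia, 1,661 units, ¥362,396.98):
Base rate for 25.91 is ¥6.75/unit.
25.91 has an FTA preferential rate, but origin Astovia is not Velia; base rate stands.
The additional-duty order on 25.91 targets Velova, not Astovia; it does not apply.
Duty = 1,661 × ¥6.75 = ¥11,211.75.
Line 4 (02.01, Velova, 3,682 units, ¥585,217.08):
Base rate for 02.01 is 21%.
Additional duty on 02.01 from Velova: +31.7%. Applied ad valorem rate: 21% + 31.7% = 52.7%.
Duty = ¥585,217.08 × 52.7% = ¥308,409.40.
Total = ¥3,110.61 + ¥0.00 + ¥11,211.75 + ¥308,409.40 = ¥322,731.76.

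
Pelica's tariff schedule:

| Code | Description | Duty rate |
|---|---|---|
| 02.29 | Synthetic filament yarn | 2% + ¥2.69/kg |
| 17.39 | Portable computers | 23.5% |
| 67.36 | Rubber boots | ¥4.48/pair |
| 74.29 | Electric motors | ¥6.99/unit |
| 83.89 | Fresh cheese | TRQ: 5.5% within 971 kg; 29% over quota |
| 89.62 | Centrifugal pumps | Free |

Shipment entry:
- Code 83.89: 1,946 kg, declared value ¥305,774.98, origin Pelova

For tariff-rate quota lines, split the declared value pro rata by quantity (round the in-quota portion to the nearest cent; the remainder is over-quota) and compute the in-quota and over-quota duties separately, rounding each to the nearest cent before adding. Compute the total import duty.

¥52,820.04

Line 1 (83.89, Pelova, 1,946 kg, ¥305,774.98):
Code 83.89 is under a tariff-rate quota (threshold 971 kg). In-quota: 971 kg at 5.5%; over-quota: 975 kg at 29%.
Pro-rata value split: in-quota = ¥305,774.98 × 971/1,946 = ¥152,573.23; over-quota = ¥305,774.98 − ¥152,573.23 = ¥153,201.75.
In-quota duty = ¥152,573.23 × 5.5% = ¥8,391.53. Over-quota duty = ¥153,201.75 × 29% = ¥44,428.51.
Line duty = ¥8,391.53 + ¥44,428.51 = ¥52,820.04.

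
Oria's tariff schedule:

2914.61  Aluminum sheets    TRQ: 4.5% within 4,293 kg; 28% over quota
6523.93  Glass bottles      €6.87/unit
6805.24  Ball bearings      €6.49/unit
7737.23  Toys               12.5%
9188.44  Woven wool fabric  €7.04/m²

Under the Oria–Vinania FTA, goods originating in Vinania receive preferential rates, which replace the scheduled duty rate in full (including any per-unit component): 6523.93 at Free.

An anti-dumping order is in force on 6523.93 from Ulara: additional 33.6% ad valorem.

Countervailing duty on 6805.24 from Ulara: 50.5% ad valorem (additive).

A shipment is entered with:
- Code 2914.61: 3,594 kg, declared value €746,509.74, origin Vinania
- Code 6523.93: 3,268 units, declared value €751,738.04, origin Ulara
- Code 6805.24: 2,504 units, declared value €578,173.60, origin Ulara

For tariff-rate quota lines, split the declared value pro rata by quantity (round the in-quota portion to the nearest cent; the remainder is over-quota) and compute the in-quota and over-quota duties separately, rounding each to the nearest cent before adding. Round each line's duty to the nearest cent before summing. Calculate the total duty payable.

€616,856.71

Line 1 (2914.61, Vinania, 3,594 kg, €746,509.74):
Code 2914.61 is under a tariff-rate quota (threshold 4,293 kg). Quantity 3,594 kg is within the quota, so the in-quota rate 4.5% applies to the full value.
Duty = €746,509.74 × 4.5% = €33,592.94.
Line 2 (6523.93, Ulara, 3,268 units, €751,738.04):
Base rate for 6523.93 is €6.87/unit.
6523.93 has an FTA preferential rate, but origin Ulara is not Vinania; base rate stands.
Additional duty on 6523.93 from Ulara: +33.6% ad valorem. Applied ad valorem rate = 33.6%.
Duty = €751,738.04 × 33.6% + 3,268 × €6.87 = €275,035.14.
Line 3 (6805.24, Ulara, 2,504 units, €578,173.60):
Base rate for 6805.24 is €6.49/unit.
Additional duty on 6805.24 from Ulara: +50.5% ad valorem. Applied ad valorem rate = 50.5%.
Duty = €578,173.60 × 50.5% + 2,504 × €6.49 = €308,228.63.
Total = €33,592.94 + €275,035.14 + €308,228.63 = €616,856.71.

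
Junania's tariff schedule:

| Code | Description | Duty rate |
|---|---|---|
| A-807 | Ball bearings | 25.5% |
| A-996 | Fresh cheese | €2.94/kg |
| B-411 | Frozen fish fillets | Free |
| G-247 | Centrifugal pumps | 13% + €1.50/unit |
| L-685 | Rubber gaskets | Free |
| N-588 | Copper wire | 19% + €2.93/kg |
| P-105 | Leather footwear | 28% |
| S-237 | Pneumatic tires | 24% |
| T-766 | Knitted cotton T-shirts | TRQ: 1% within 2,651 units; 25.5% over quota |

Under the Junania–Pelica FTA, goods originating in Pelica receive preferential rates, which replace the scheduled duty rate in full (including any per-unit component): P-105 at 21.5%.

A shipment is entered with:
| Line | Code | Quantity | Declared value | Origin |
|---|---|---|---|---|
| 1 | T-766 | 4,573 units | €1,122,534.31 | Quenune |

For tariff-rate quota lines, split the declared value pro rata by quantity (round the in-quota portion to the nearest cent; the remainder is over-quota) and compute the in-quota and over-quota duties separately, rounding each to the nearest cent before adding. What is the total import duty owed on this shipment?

Line 1 (T-766, Quenune, 4,573 units, €1,122,534.31):
Code T-766 is under a tariff-rate quota (threshold 2,651 units). In-quota: 2,651 units at 1%; over-quota: 1,922 units at 25.5%.
Pro-rata value split: in-quota = €1,122,534.31 × 2,651/4,573 = €650,740.97; over-quota = €1,122,534.31 − €650,740.97 = €471,793.34.
In-quota duty = €650,740.97 × 1% = €6,507.41. Over-quota duty = €471,793.34 × 25.5% = €120,307.30.
Line duty = €6,507.41 + €120,307.30 = €126,814.71.

€126,814.71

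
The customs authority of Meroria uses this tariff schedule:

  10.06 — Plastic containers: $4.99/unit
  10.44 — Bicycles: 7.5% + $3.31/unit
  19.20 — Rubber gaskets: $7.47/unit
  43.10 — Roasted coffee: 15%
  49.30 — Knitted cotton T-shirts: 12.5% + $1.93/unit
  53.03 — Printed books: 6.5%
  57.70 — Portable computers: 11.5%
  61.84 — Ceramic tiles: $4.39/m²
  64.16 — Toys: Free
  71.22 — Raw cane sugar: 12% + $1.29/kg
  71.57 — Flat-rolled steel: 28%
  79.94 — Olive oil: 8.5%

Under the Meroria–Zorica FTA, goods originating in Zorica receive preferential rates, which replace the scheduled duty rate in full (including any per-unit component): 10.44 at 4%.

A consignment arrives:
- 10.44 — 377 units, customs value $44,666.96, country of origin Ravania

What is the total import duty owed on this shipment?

Line 1 (10.44, Ravania, 377 units, $44,666.96):
Base rate for 10.44 is 7.5% + $3.31/unit.
10.44 has an FTA preferential rate, but origin Ravania is not Zorica; base rate stands.
Duty = $44,666.96 × 7.5% + 377 × $3.31 = $4,597.89.

$4,597.89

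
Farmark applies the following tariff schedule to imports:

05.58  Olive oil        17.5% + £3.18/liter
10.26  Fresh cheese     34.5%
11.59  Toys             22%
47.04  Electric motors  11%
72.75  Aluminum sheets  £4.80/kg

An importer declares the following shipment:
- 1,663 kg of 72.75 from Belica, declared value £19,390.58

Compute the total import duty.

Line 1 (72.75, Belica, 1,663 kg, £19,390.58):
Base rate for 72.75 is £4.80/kg.
Duty = 1,663 × £4.80 = £7,982.40.

£7,982.40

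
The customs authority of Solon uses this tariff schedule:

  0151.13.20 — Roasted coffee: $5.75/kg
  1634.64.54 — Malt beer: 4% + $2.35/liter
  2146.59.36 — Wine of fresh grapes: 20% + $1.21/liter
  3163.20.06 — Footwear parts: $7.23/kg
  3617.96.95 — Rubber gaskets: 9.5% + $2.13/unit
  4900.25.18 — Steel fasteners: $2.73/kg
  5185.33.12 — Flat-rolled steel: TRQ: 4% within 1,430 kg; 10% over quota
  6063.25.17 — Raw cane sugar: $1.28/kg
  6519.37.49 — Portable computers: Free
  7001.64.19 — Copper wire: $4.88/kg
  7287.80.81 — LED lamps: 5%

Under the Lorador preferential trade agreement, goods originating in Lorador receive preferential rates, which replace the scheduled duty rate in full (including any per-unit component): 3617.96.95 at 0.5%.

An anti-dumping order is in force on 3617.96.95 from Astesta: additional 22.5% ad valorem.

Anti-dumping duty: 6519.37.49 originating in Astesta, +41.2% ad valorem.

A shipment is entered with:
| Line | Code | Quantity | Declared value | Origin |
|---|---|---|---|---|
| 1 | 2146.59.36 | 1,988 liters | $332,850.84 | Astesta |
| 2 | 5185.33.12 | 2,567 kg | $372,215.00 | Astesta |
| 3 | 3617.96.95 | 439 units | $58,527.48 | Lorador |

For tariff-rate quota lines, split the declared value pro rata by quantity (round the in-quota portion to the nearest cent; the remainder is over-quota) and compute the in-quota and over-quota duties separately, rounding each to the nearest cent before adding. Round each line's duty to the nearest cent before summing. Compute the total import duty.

$94,048.79

Line 1 (2146.59.36, Astesta, 1,988 liters, $332,850.84):
Base rate for 2146.59.36 is 20% + $1.21/liter.
Duty = $332,850.84 × 20% + 1,988 × $1.21 = $68,975.65.
Line 2 (5185.33.12, Astesta, 2,567 kg, $372,215.00):
Code 5185.33.12 is under a tariff-rate quota (threshold 1,430 kg). In-quota: 1,430 kg at 4%; over-quota: 1,137 kg at 10%.
Pro-rata value split: in-quota = $372,215.00 × 1,430/2,567 = $207,350.00; over-quota = $372,215.00 − $207,350.00 = $164,865.00.
In-quota duty = $207,350.00 × 4% = $8,294.00. Over-quota duty = $164,865.00 × 10% = $16,486.50.
Line duty = $8,294.00 + $16,486.50 = $24,780.50.
Line 3 (3617.96.95, Lorador, 439 units, $58,527.48):
Base rate for 3617.96.95 is 9.5% + $2.13/unit.
Origin Lorador qualifies under the Solon–Lorador agreement and 3617.96.95 is covered: preferential rate 0.5% applies instead.
The additional-duty order on 3617.96.95 targets Astesta, not Lorador; it does not apply.
Duty = $58,527.48 × 0.5% = $292.64.
Total = $68,975.65 + $24,780.50 + $292.64 = $94,048.79.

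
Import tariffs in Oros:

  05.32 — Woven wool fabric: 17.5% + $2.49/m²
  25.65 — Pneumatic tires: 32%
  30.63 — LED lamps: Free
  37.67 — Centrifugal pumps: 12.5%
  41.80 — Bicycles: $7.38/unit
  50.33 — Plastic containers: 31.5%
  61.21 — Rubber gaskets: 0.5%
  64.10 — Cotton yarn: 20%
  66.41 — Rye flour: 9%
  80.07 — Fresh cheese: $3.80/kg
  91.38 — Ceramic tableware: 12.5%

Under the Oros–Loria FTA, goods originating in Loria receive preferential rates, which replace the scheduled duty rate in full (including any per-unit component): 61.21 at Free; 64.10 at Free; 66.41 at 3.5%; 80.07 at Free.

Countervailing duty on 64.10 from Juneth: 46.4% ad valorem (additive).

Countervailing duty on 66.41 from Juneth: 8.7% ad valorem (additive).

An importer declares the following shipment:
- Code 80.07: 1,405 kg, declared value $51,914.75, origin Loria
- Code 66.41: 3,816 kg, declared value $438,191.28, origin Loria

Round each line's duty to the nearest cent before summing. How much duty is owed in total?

$15,336.69

Line 1 (80.07, Loria, 1,405 kg, $51,914.75):
Base rate for 80.07 is $3.80/kg.
Origin Loria qualifies under the Oros–Loria agreement and 80.07 is covered: preferential rate Free applies instead.
Duty = $51,914.75 × 0% = $0.00.
Line 2 (66.41, Loria, 3,816 kg, $438,191.28):
Base rate for 66.41 is 9%.
Origin Loria qualifies under the Oros–Loria agreement and 66.41 is covered: preferential rate 3.5% applies instead.
The additional-duty order on 66.41 targets Juneth, not Loria; it does not apply.
Duty = $438,191.28 × 3.5% = $15,336.69.
Total = $0.00 + $15,336.69 = $15,336.69.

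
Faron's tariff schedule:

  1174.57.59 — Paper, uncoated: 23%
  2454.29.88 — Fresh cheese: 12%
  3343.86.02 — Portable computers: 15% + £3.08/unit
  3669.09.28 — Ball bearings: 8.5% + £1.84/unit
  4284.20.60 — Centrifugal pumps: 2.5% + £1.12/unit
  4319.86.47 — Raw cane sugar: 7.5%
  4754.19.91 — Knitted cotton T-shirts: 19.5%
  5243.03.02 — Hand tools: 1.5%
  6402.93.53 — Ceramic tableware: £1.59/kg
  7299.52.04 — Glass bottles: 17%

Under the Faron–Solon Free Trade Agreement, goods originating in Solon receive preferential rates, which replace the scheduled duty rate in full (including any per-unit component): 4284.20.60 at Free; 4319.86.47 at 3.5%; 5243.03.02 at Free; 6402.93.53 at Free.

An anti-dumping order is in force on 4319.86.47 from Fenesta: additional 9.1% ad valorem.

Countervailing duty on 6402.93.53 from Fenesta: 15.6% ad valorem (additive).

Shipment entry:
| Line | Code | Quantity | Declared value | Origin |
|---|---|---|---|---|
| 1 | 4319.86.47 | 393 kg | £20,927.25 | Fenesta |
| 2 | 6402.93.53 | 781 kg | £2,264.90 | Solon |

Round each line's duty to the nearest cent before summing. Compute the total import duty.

Line 1 (4319.86.47, Fenesta, 393 kg, £20,927.25):
Base rate for 4319.86.47 is 7.5%.
4319.86.47 has an FTA preferential rate, but origin Fenesta is not Solon; base rate stands.
Additional duty on 4319.86.47 from Fenesta: +9.1%. Applied ad valorem rate: 7.5% + 9.1% = 16.6%.
Duty = £20,927.25 × 16.6% = £3,473.92.
Line 2 (6402.93.53, Solon, 781 kg, £2,264.90):
Base rate for 6402.93.53 is £1.59/kg.
Origin Solon qualifies under the Faron–Solon agreement and 6402.93.53 is covered: preferential rate Free applies instead.
The additional-duty order on 6402.93.53 targets Fenesta, not Solon; it does not apply.
Duty = £2,264.90 × 0% = £0.00.
Total = £3,473.92 + £0.00 = £3,473.92.

£3,473.92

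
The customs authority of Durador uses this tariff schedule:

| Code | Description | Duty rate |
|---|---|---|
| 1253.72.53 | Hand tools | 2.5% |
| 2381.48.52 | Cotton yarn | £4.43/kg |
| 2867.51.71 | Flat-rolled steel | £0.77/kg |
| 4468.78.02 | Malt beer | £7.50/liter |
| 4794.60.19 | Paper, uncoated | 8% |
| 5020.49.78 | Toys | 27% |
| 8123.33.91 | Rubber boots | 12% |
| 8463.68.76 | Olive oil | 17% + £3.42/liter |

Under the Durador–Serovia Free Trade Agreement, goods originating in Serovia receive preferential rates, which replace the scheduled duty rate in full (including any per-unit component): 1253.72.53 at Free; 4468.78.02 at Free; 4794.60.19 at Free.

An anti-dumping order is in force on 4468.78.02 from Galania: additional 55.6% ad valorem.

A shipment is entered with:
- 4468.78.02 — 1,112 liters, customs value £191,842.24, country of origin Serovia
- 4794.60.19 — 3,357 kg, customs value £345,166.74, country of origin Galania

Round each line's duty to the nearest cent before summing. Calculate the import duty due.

£27,613.34

Line 1 (4468.78.02, Serovia, 1,112 liters, £191,842.24):
Base rate for 4468.78.02 is £7.50/liter.
Origin Serovia qualifies under the Durador–Serovia agreement and 4468.78.02 is covered: preferential rate Free applies instead.
The additional-duty order on 4468.78.02 targets Galania, not Serovia; it does not apply.
Duty = £191,842.24 × 0% = £0.00.
Line 2 (4794.60.19, Galania, 3,357 kg, £345,166.74):
Base rate for 4794.60.19 is 8%.
4794.60.19 has an FTA preferential rate, but origin Galania is not Serovia; base rate stands.
Duty = £345,166.74 × 8% = £27,613.34.
Total = £0.00 + £27,613.34 = £27,613.34.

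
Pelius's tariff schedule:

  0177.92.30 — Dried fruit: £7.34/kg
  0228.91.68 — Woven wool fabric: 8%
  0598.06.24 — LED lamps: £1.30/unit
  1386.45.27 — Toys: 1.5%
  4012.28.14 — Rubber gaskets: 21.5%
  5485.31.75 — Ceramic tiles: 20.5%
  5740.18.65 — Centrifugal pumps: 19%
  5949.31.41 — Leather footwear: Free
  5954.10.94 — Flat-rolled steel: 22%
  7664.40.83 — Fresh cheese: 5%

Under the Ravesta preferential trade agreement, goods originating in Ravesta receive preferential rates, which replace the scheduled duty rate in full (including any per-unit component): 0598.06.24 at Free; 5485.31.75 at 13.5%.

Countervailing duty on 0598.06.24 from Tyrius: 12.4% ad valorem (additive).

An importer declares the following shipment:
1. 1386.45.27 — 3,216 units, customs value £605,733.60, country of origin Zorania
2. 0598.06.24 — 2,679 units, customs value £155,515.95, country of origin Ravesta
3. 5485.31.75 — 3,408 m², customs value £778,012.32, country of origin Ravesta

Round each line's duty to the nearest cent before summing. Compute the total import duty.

Line 1 (1386.45.27, Zorania, 3,216 units, £605,733.60):
Base rate for 1386.45.27 is 1.5%.
Duty = £605,733.60 × 1.5% = £9,086.00.
Line 2 (0598.06.24, Ravesta, 2,679 units, £155,515.95):
Base rate for 0598.06.24 is £1.30/unit.
Origin Ravesta qualifies under the Pelius–Ravesta agreement and 0598.06.24 is covered: preferential rate Free applies instead.
The additional-duty order on 0598.06.24 targets Tyrius, not Ravesta; it does not apply.
Duty = £155,515.95 × 0% = £0.00.
Line 3 (5485.31.75, Ravesta, 3,408 m², £778,012.32):
Base rate for 5485.31.75 is 20.5%.
Origin Ravesta qualifies under the Pelius–Ravesta agreement and 5485.31.75 is covered: preferential rate 13.5% applies instead.
Duty = £778,012.32 × 13.5% = £105,031.66.
Total = £9,086.00 + £0.00 + £105,031.66 = £114,117.66.

£114,117.66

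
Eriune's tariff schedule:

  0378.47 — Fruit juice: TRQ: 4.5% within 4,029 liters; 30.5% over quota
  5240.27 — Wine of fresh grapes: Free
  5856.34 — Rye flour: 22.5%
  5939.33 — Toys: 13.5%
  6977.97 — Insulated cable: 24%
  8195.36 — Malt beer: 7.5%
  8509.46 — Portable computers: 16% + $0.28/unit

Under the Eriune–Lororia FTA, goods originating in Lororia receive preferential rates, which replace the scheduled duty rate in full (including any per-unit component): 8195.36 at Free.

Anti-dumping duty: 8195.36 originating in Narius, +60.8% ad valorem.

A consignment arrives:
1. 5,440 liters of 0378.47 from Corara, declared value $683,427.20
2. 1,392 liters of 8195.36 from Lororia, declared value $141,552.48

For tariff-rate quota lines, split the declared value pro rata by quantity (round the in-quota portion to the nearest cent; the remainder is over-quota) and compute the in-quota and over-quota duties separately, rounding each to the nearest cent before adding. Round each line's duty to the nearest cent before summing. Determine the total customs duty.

Line 1 (0378.47, Corara, 5,440 liters, $683,427.20):
Code 0378.47 is under a tariff-rate quota (threshold 4,029 liters). In-quota: 4,029 liters at 4.5%; over-quota: 1,411 liters at 30.5%.
Pro-rata value split: in-quota = $683,427.20 × 4,029/5,440 = $506,163.27; over-quota = $683,427.20 − $506,163.27 = $177,263.93.
In-quota duty = $506,163.27 × 4.5% = $22,777.35. Over-quota duty = $177,263.93 × 30.5% = $54,065.50.
Line duty = $22,777.35 + $54,065.50 = $76,842.85.
Line 2 (8195.36, Lororia, 1,392 liters, $141,552.48):
Base rate for 8195.36 is 7.5%.
Origin Lororia qualifies under the Eriune–Lororia agreement and 8195.36 is covered: preferential rate Free applies instead.
The additional-duty order on 8195.36 targets Narius, not Lororia; it does not apply.
Duty = $141,552.48 × 0% = $0.00.
Total = $76,842.85 + $0.00 = $76,842.85.

$76,842.85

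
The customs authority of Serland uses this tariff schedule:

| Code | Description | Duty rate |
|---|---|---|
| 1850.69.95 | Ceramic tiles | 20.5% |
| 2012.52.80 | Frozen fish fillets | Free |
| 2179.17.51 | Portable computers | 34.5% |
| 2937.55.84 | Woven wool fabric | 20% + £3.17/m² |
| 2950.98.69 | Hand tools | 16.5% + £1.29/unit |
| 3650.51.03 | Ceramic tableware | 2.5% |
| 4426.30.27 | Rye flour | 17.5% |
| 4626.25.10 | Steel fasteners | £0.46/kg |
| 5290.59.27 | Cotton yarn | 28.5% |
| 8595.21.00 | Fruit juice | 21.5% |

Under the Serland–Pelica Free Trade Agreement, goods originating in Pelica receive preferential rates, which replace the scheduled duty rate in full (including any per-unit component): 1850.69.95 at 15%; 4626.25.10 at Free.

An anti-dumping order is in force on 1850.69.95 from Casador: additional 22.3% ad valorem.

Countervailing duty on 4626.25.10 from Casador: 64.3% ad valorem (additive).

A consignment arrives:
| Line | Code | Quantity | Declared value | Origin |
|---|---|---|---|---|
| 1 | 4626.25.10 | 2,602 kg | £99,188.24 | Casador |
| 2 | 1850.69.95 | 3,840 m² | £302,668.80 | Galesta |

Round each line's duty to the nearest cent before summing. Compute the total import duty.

£127,022.06

Line 1 (4626.25.10, Casador, 2,602 kg, £99,188.24):
Base rate for 4626.25.10 is £0.46/kg.
4626.25.10 has an FTA preferential rate, but origin Casador is not Pelica; base rate stands.
Additional duty on 4626.25.10 from Casador: +64.3% ad valorem. Applied ad valorem rate = 64.3%.
Duty = £99,188.24 × 64.3% + 2,602 × £0.46 = £64,974.96.
Line 2 (1850.69.95, Galesta, 3,840 m², £302,668.80):
Base rate for 1850.69.95 is 20.5%.
1850.69.95 has an FTA preferential rate, but origin Galesta is not Pelica; base rate stands.
The additional-duty order on 1850.69.95 targets Casador, not Galesta; it does not apply.
Duty = £302,668.80 × 20.5% = £62,047.10.
Total = £64,974.96 + £62,047.10 = £127,022.06.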